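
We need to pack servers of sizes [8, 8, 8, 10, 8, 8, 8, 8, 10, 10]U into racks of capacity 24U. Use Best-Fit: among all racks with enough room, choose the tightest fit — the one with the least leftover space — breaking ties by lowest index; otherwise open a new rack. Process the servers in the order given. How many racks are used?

4

rack 1: place 8U, 16U left
rack 1: place 8U, 8U left
rack 1: place 8U, 0U left
rack 2: place 10U, 14U left
rack 2: place 8U, 6U left
rack 3: place 8U, 16U left
rack 3: place 8U, 8U left
rack 3: place 8U, 0U left
rack 4: place 10U, 14U left
rack 4: place 10U, 4U left
Final racks: [8,8,8] [10,8] [8,8,8] [10,10].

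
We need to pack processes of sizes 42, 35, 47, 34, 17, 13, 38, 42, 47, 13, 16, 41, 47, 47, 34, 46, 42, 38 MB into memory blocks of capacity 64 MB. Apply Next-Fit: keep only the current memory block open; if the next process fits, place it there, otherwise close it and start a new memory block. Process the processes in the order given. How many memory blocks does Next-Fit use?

14 memory blocks

memory block 1: place 42 MB, 22 MB left
memory block 2: place 35 MB, 29 MB left
memory block 3: place 47 MB, 17 MB left
memory block 4: place 34 MB, 30 MB left
memory block 4: place 17 MB, 13 MB left
memory block 4: place 13 MB, 0 MB left
memory block 5: place 38 MB, 26 MB left
memory block 6: place 42 MB, 22 MB left
memory block 7: place 47 MB, 17 MB left
memory block 7: place 13 MB, 4 MB left
memory block 8: place 16 MB, 48 MB left
memory block 8: place 41 MB, 7 MB left
memory block 9: place 47 MB, 17 MB left
memory block 10: place 47 MB, 17 MB left
memory block 11: place 34 MB, 30 MB left
memory block 12: place 46 MB, 18 MB left
memory block 13: place 42 MB, 22 MB left
memory block 14: place 38 MB, 26 MB left
Final memory blocks: [42] [35] [47] [34,17,13] [38] [42] [47,13] [16,41] [47] [47] [34] [46] [42] [38].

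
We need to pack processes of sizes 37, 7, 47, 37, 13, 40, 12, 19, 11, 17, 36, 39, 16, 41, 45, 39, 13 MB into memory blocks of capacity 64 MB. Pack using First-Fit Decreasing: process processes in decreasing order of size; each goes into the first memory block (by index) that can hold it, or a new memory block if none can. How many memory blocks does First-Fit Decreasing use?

9 memory blocks

Sorted descending: 47, 45, 41, 40, 39, 39, 37, 37, 36, 19, 17, 16, 13, 13, 12, 11, 7.
Put 47 MB in memory block 1; 17 MB remain.
Put 45 MB in memory block 2; 19 MB remain.
Put 41 MB in memory block 3; 23 MB remain.
Put 40 MB in memory block 4; 24 MB remain.
Put 39 MB in memory block 5; 25 MB remain.
Put 39 MB in memory block 6; 25 MB remain.
Put 37 MB in memory block 7; 27 MB remain.
Put 37 MB in memory block 8; 27 MB remain.
Put 36 MB in memory block 9; 28 MB remain.
Put 19 MB in memory block 2; 0 MB remain.
Put 17 MB in memory block 1; 0 MB remain.
Put 16 MB in memory block 3; 7 MB remain.
Put 13 MB in memory block 4; 11 MB remain.
Put 13 MB in memory block 5; 12 MB remain.
Put 12 MB in memory block 5; 0 MB remain.
Put 11 MB in memory block 4; 0 MB remain.
Put 7 MB in memory block 3; 0 MB remain.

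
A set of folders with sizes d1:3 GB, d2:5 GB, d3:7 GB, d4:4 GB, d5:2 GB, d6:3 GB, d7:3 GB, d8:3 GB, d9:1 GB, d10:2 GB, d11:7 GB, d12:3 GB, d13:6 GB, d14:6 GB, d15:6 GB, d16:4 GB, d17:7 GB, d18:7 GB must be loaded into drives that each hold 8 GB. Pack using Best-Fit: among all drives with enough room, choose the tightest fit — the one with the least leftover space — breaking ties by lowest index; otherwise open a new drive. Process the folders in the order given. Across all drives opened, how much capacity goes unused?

Put d1 (3 GB) in drive 1; 5 GB remain.
Put d2 (5 GB) in drive 1; 0 GB remain.
Put d3 (7 GB) in drive 2; 1 GB remain.
Put d4 (4 GB) in drive 3; 4 GB remain.
Put d5 (2 GB) in drive 3; 2 GB remain.
Put d6 (3 GB) in drive 4; 5 GB remain.
Put d7 (3 GB) in drive 4; 2 GB remain.
Put d8 (3 GB) in drive 5; 5 GB remain.
Put d9 (1 GB) in drive 2; 0 GB remain.
Put d10 (2 GB) in drive 3; 0 GB remain.
Put d11 (7 GB) in drive 6; 1 GB remain.
Put d12 (3 GB) in drive 5; 2 GB remain.
Put d13 (6 GB) in drive 7; 2 GB remain.
Put d14 (6 GB) in drive 8; 2 GB remain.
Put d15 (6 GB) in drive 9; 2 GB remain.
Put d16 (4 GB) in drive 10; 4 GB remain.
Put d17 (7 GB) in drive 11; 1 GB remain.
Put d18 (7 GB) in drive 12; 1 GB remain.
12 drives × 8 GB = 96 GB; used 79 GB; unused 17 GB.

17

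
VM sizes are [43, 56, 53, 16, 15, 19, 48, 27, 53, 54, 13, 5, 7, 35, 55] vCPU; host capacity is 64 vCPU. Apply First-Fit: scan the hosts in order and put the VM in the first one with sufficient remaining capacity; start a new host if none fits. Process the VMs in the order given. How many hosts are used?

Put 43 vCPU in host 1; 21 vCPU remain.
Put 56 vCPU in host 2; 8 vCPU remain.
Put 53 vCPU in host 3; 11 vCPU remain.
Put 16 vCPU in host 1; 5 vCPU remain.
Put 15 vCPU in host 4; 49 vCPU remain.
Put 19 vCPU in host 4; 30 vCPU remain.
Put 48 vCPU in host 5; 16 vCPU remain.
Put 27 vCPU in host 4; 3 vCPU remain.
Put 53 vCPU in host 6; 11 vCPU remain.
Put 54 vCPU in host 7; 10 vCPU remain.
Put 13 vCPU in host 5; 3 vCPU remain.
Put 5 vCPU in host 1; 0 vCPU remain.
Put 7 vCPU in host 2; 1 vCPU remain.
Put 35 vCPU in host 8; 29 vCPU remain.
Put 55 vCPU in host 9; 9 vCPU remain.

9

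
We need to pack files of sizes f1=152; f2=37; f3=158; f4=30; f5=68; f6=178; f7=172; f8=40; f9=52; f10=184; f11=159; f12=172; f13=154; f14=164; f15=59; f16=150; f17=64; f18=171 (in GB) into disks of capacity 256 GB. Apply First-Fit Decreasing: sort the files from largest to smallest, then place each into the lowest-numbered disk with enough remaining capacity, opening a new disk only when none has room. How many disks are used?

11 disks

Sorted descending: 184, 178, 172, 172, 171, 164, 159, 158, 154, 152, 150, 68, 64, 59, 52, 40, 37, 30.
disk 1: place 184 GB, 72 GB left
disk 2: place 178 GB, 78 GB left
disk 3: place 172 GB, 84 GB left
disk 4: place 172 GB, 84 GB left
disk 5: place 171 GB, 85 GB left
disk 6: place 164 GB, 92 GB left
disk 7: place 159 GB, 97 GB left
disk 8: place 158 GB, 98 GB left
disk 9: place 154 GB, 102 GB left
disk 10: place 152 GB, 104 GB left
disk 11: place 150 GB, 106 GB left
disk 1: place 68 GB, 4 GB left
disk 2: place 64 GB, 14 GB left
disk 3: place 59 GB, 25 GB left
disk 4: place 52 GB, 32 GB left
disk 5: place 40 GB, 45 GB left
disk 5: place 37 GB, 8 GB left
disk 4: place 30 GB, 2 GB left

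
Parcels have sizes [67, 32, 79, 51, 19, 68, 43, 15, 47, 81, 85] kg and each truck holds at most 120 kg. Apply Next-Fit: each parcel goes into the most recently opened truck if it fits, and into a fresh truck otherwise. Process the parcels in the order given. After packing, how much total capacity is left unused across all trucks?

253

67 kg → truck 1 (remaining 53 kg)
32 kg → truck 1 (remaining 21 kg)
79 kg → truck 2 (remaining 41 kg)
51 kg → truck 3 (remaining 69 kg)
19 kg → truck 3 (remaining 50 kg)
68 kg → truck 4 (remaining 52 kg)
43 kg → truck 4 (remaining 9 kg)
15 kg → truck 5 (remaining 105 kg)
47 kg → truck 5 (remaining 58 kg)
81 kg → truck 6 (remaining 39 kg)
85 kg → truck 7 (remaining 35 kg)
7 trucks × 120 kg = 840 kg; used 587 kg; unused 253 kg.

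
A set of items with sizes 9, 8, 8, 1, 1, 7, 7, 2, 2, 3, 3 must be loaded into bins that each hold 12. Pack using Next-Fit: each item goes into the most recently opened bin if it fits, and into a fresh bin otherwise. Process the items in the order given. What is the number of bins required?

9 → bin 1 (remaining 3)
8 → bin 2 (remaining 4)
8 → bin 3 (remaining 4)
1 → bin 3 (remaining 3)
1 → bin 3 (remaining 2)
7 → bin 4 (remaining 5)
7 → bin 5 (remaining 5)
2 → bin 5 (remaining 3)
2 → bin 5 (remaining 1)
3 → bin 6 (remaining 9)
3 → bin 6 (remaining 6)
Final bins: [9] [8] [8,1,1] [7] [7,2,2] [3,3].

6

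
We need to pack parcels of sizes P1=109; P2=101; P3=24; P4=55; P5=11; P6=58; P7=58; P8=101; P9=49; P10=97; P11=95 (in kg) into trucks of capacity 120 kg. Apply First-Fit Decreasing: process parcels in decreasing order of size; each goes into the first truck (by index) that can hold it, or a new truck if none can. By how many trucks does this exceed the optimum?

0

First-Fit Decreasing: [109,11] [101] [101] [97] [95,24] [58,58] [55,49] → 7 trucks.
Total size 758 kg; any packing needs at least ⌈758/120⌉ = 7 trucks.
So 7 is already optimal.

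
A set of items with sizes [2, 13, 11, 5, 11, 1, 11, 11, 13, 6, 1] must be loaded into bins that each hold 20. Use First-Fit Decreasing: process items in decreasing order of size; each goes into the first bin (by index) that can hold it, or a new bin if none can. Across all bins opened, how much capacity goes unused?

Sorted descending: 13, 13, 11, 11, 11, 11, 6, 5, 2, 1, 1.
bin 1: place 13, 7 left
bin 2: place 13, 7 left
bin 3: place 11, 9 left
bin 4: place 11, 9 left
bin 5: place 11, 9 left
bin 6: place 11, 9 left
bin 1: place 6, 1 left
bin 2: place 5, 2 left
bin 2: place 2, 0 left
bin 1: place 1, 0 left
bin 3: place 1, 8 left
6 bins × 20 = 120; used 85; unused 35.

35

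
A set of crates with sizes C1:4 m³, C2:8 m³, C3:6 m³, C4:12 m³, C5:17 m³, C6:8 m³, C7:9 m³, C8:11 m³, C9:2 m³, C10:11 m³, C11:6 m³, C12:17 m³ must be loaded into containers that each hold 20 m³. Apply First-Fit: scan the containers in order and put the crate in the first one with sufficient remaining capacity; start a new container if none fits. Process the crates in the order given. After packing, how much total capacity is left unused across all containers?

9

C1 (4 m³) → container 1 (remaining 16 m³)
C2 (8 m³) → container 1 (remaining 8 m³)
C3 (6 m³) → container 1 (remaining 2 m³)
C4 (12 m³) → container 2 (remaining 8 m³)
C5 (17 m³) → container 3 (remaining 3 m³)
C6 (8 m³) → container 2 (remaining 0 m³)
C7 (9 m³) → container 4 (remaining 11 m³)
C8 (11 m³) → container 4 (remaining 0 m³)
C9 (2 m³) → container 1 (remaining 0 m³)
C10 (11 m³) → container 5 (remaining 9 m³)
C11 (6 m³) → container 5 (remaining 3 m³)
C12 (17 m³) → container 6 (remaining 3 m³)
6 containers × 20 m³ = 120 m³; used 111 m³; unused 9 m³.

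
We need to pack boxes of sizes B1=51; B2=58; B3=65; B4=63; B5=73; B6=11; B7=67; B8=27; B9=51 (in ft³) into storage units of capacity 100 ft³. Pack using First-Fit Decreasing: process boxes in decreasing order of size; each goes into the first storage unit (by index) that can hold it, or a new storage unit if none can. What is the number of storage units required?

Sorted descending: 73, 67, 65, 63, 58, 51, 51, 27, 11.
storage unit 1: place 73 ft³, 27 ft³ left
storage unit 2: place 67 ft³, 33 ft³ left
storage unit 3: place 65 ft³, 35 ft³ left
storage unit 4: place 63 ft³, 37 ft³ left
storage unit 5: place 58 ft³, 42 ft³ left
storage unit 6: place 51 ft³, 49 ft³ left
storage unit 7: place 51 ft³, 49 ft³ left
storage unit 1: place 27 ft³, 0 ft³ left
storage unit 2: place 11 ft³, 22 ft³ left

7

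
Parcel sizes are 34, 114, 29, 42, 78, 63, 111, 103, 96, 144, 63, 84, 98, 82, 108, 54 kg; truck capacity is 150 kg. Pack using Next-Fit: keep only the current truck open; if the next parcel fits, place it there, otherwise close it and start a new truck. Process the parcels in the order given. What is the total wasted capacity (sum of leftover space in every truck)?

497

Put 34 kg in truck 1; 116 kg remain.
Put 114 kg in truck 1; 2 kg remain.
Put 29 kg in truck 2; 121 kg remain.
Put 42 kg in truck 2; 79 kg remain.
Put 78 kg in truck 2; 1 kg remain.
Put 63 kg in truck 3; 87 kg remain.
Put 111 kg in truck 4; 39 kg remain.
Put 103 kg in truck 5; 47 kg remain.
Put 96 kg in truck 6; 54 kg remain.
Put 144 kg in truck 7; 6 kg remain.
Put 63 kg in truck 8; 87 kg remain.
Put 84 kg in truck 8; 3 kg remain.
Put 98 kg in truck 9; 52 kg remain.
Put 82 kg in truck 10; 68 kg remain.
Put 108 kg in truck 11; 42 kg remain.
Put 54 kg in truck 12; 96 kg remain.
12 trucks × 150 kg = 1800 kg; used 1303 kg; unused 497 kg.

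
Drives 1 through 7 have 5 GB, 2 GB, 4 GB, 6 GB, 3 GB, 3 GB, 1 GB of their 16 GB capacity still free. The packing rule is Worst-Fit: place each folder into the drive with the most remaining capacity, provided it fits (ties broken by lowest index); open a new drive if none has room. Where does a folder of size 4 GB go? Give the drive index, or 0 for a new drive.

Drives with room: drive 1 (5 GB), drive 3 (4 GB), drive 4 (6 GB).
Most room is drive 4 with 6 GB free.

4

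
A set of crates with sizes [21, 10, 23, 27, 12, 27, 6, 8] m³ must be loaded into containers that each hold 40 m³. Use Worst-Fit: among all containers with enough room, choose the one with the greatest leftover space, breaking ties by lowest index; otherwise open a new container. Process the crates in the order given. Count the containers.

4 containers

container 1: place 21 m³, 19 m³ left
container 1: place 10 m³, 9 m³ left
container 2: place 23 m³, 17 m³ left
container 3: place 27 m³, 13 m³ left
container 2: place 12 m³, 5 m³ left
container 4: place 27 m³, 13 m³ left
container 3: place 6 m³, 7 m³ left
container 4: place 8 m³, 5 m³ left
Final containers: [21,10] [23,12] [27,6] [27,8].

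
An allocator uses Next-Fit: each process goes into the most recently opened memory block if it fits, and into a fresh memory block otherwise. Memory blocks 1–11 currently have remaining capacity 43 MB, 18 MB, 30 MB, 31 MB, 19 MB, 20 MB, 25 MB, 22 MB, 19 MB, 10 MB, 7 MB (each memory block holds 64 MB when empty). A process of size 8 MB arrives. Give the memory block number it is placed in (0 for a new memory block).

0

Next-Fit only looks at memory block 11, which has 7 MB free.
8 MB does not fit, so a new memory block is opened.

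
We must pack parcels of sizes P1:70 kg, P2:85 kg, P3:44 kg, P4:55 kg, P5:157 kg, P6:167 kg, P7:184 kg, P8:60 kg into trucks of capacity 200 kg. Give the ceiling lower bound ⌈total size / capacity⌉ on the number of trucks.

Total size = 70 + 85 + 44 + 55 + 157 + 167 + 184 + 60 = 822 kg.
⌈822 / 200⌉ = 5.

5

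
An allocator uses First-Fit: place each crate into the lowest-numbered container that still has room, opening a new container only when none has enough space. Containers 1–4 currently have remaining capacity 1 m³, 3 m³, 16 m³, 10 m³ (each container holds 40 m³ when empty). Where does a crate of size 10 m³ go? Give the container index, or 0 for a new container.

3

Containers with room: container 3 (16 m³), container 4 (10 m³).
The first with room is container 3.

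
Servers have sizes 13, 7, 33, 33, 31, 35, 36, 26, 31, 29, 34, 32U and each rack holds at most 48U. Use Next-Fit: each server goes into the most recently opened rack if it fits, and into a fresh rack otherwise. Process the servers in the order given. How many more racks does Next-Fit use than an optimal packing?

Next-Fit: [13,7] [33] [33] [31] [35] [36] [26] [31] [29] [34] [32] → 11 racks.
10 servers exceed 24U (half the capacity), and no two of those can share a rack, so at least 10 racks are needed.
An optimal packing achieves that bound: [36,7] [35,13] [34] [33] [33] [32] [31] [31] [29] [26] → 10 racks.
Excess: 11 − 10 = 1.

1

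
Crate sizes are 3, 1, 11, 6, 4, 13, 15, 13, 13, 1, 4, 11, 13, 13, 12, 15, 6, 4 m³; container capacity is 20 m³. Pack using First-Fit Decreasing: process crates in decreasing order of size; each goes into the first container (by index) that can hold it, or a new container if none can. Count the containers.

Sorted descending: 15, 15, 13, 13, 13, 13, 13, 12, 11, 11, 6, 6, 4, 4, 4, 3, 1, 1.
Put 15 m³ in container 1; 5 m³ remain.
Put 15 m³ in container 2; 5 m³ remain.
Put 13 m³ in container 3; 7 m³ remain.
Put 13 m³ in container 4; 7 m³ remain.
Put 13 m³ in container 5; 7 m³ remain.
Put 13 m³ in container 6; 7 m³ remain.
Put 13 m³ in container 7; 7 m³ remain.
Put 12 m³ in container 8; 8 m³ remain.
Put 11 m³ in container 9; 9 m³ remain.
Put 11 m³ in container 10; 9 m³ remain.
Put 6 m³ in container 3; 1 m³ remain.
Put 6 m³ in container 4; 1 m³ remain.
Put 4 m³ in container 1; 1 m³ remain.
Put 4 m³ in container 2; 1 m³ remain.
Put 4 m³ in container 5; 3 m³ remain.
Put 3 m³ in container 5; 0 m³ remain.
Put 1 m³ in container 1; 0 m³ remain.
Put 1 m³ in container 2; 0 m³ remain.
Final containers: [15,4,1] [15,4,1] [13,6] [13,6] [13,4,3] [13] [13] [12] [11] [11].

10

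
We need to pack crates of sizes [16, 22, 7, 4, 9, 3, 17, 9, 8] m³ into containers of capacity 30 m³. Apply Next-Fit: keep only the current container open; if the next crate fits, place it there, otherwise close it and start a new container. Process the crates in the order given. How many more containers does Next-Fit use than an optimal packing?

Next-Fit: [16] [22,7] [4,9,3] [17,9] [8] → 5 containers.
Total size 95 m³; any packing needs at least ⌈95/30⌉ = 4 containers.
An optimal packing achieves that bound: [22,8] [17,9,4] [16,9,3] [7] → 4 containers.
Excess: 5 − 4 = 1.

1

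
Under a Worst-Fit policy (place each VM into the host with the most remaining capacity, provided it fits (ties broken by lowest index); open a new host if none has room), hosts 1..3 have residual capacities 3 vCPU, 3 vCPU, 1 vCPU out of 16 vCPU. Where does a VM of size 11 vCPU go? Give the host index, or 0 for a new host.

0

No host has ≥ 11 vCPU free, so a new host is opened.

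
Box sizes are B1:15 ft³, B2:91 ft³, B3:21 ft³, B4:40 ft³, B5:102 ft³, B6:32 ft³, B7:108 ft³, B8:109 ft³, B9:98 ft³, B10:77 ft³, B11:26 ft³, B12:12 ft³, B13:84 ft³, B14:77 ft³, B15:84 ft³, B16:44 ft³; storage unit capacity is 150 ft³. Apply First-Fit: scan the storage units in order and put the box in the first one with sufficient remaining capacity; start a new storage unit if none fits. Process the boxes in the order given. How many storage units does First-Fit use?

Put B1 (15 ft³) in storage unit 1; 135 ft³ remain.
Put B2 (91 ft³) in storage unit 1; 44 ft³ remain.
Put B3 (21 ft³) in storage unit 1; 23 ft³ remain.
Put B4 (40 ft³) in storage unit 2; 110 ft³ remain.
Put B5 (102 ft³) in storage unit 2; 8 ft³ remain.
Put B6 (32 ft³) in storage unit 3; 118 ft³ remain.
Put B7 (108 ft³) in storage unit 3; 10 ft³ remain.
Put B8 (109 ft³) in storage unit 4; 41 ft³ remain.
Put B9 (98 ft³) in storage unit 5; 52 ft³ remain.
Put B10 (77 ft³) in storage unit 6; 73 ft³ remain.
Put B11 (26 ft³) in storage unit 4; 15 ft³ remain.
Put B12 (12 ft³) in storage unit 1; 11 ft³ remain.
Put B13 (84 ft³) in storage unit 7; 66 ft³ remain.
Put B14 (77 ft³) in storage unit 8; 73 ft³ remain.
Put B15 (84 ft³) in storage unit 9; 66 ft³ remain.
Put B16 (44 ft³) in storage unit 5; 8 ft³ remain.

9 storage units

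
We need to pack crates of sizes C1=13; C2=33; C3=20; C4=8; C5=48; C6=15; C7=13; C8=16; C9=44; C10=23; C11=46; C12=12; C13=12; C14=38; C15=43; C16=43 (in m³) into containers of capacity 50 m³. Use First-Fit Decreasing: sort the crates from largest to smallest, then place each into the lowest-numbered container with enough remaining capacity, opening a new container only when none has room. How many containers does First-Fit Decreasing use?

Sorted descending: 48, 46, 44, 43, 43, 38, 33, 23, 20, 16, 15, 13, 13, 12, 12, 8.
Put 48 m³ in container 1; 2 m³ remain.
Put 46 m³ in container 2; 4 m³ remain.
Put 44 m³ in container 3; 6 m³ remain.
Put 43 m³ in container 4; 7 m³ remain.
Put 43 m³ in container 5; 7 m³ remain.
Put 38 m³ in container 6; 12 m³ remain.
Put 33 m³ in container 7; 17 m³ remain.
Put 23 m³ in container 8; 27 m³ remain.
Put 20 m³ in container 8; 7 m³ remain.
Put 16 m³ in container 7; 1 m³ remain.
Put 15 m³ in container 9; 35 m³ remain.
Put 13 m³ in container 9; 22 m³ remain.
Put 13 m³ in container 9; 9 m³ remain.
Put 12 m³ in container 6; 0 m³ remain.
Put 12 m³ in container 10; 38 m³ remain.
Put 8 m³ in container 9; 1 m³ remain.
Final containers: [48] [46] [44] [43] [43] [38,12] [33,16] [23,20] [15,13,13,8] [12].

10 containers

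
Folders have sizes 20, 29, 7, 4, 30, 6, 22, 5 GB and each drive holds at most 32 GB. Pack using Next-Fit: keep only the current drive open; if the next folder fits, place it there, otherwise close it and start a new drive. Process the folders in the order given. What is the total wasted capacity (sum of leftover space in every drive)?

69

Put 20 GB in drive 1; 12 GB remain.
Put 29 GB in drive 2; 3 GB remain.
Put 7 GB in drive 3; 25 GB remain.
Put 4 GB in drive 3; 21 GB remain.
Put 30 GB in drive 4; 2 GB remain.
Put 6 GB in drive 5; 26 GB remain.
Put 22 GB in drive 5; 4 GB remain.
Put 5 GB in drive 6; 27 GB remain.
6 drives × 32 GB = 192 GB; used 123 GB; unused 69 GB.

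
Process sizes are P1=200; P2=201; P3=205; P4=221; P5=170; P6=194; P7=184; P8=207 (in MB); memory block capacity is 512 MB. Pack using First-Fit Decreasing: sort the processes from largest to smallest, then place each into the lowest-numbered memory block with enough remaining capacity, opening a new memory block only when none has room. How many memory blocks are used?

Sorted descending: 221, 207, 205, 201, 200, 194, 184, 170.
memory block 1: place 221 MB, 291 MB left
memory block 1: place 207 MB, 84 MB left
memory block 2: place 205 MB, 307 MB left
memory block 2: place 201 MB, 106 MB left
memory block 3: place 200 MB, 312 MB left
memory block 3: place 194 MB, 118 MB left
memory block 4: place 184 MB, 328 MB left
memory block 4: place 170 MB, 158 MB left
Final memory blocks: [221,207] [205,201] [200,194] [184,170].

4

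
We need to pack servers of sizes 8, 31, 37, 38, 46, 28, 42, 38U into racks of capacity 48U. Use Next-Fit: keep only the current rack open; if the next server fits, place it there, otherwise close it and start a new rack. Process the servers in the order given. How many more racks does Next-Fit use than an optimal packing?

Next-Fit: [8,31] [37] [38] [46] [28] [42] [38] → 7 racks.
7 servers exceed 24U (half the capacity), and no two of those can share a rack, so at least 7 racks are needed.
So 7 is already optimal.

0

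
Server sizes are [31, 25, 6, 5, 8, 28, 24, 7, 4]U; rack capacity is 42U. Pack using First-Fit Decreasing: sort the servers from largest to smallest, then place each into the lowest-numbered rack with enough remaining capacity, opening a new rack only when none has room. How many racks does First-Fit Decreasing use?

4 racks

Sorted descending: 31, 28, 25, 24, 8, 7, 6, 5, 4.
31U → rack 1 (remaining 11U)
28U → rack 2 (remaining 14U)
25U → rack 3 (remaining 17U)
24U → rack 4 (remaining 18U)
8U → rack 1 (remaining 3U)
7U → rack 2 (remaining 7U)
6U → rack 2 (remaining 1U)
5U → rack 3 (remaining 12U)
4U → rack 3 (remaining 8U)
Final racks: [31,8] [28,7,6] [25,5,4] [24].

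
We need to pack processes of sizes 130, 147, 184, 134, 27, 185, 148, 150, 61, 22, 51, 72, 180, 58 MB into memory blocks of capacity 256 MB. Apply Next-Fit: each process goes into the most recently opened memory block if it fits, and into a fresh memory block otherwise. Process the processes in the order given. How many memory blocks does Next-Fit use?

Put 130 MB in memory block 1; 126 MB remain.
Put 147 MB in memory block 2; 109 MB remain.
Put 184 MB in memory block 3; 72 MB remain.
Put 134 MB in memory block 4; 122 MB remain.
Put 27 MB in memory block 4; 95 MB remain.
Put 185 MB in memory block 5; 71 MB remain.
Put 148 MB in memory block 6; 108 MB remain.
Put 150 MB in memory block 7; 106 MB remain.
Put 61 MB in memory block 7; 45 MB remain.
Put 22 MB in memory block 7; 23 MB remain.
Put 51 MB in memory block 8; 205 MB remain.
Put 72 MB in memory block 8; 133 MB remain.
Put 180 MB in memory block 9; 76 MB remain.
Put 58 MB in memory block 9; 18 MB remain.
Final memory blocks: [130] [147] [184] [134,27] [185] [148] [150,61,22] [51,72] [180,58].

9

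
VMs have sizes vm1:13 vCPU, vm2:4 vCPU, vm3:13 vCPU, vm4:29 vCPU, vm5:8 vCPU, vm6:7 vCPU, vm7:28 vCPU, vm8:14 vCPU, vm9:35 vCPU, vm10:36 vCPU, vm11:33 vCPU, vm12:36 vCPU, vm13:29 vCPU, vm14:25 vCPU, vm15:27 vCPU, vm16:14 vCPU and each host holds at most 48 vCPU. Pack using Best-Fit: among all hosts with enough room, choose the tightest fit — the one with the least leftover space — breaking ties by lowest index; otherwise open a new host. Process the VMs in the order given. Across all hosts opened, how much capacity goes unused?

129

Put vm1 (13 vCPU) in host 1; 35 vCPU remain.
Put vm2 (4 vCPU) in host 1; 31 vCPU remain.
Put vm3 (13 vCPU) in host 1; 18 vCPU remain.
Put vm4 (29 vCPU) in host 2; 19 vCPU remain.
Put vm5 (8 vCPU) in host 1; 10 vCPU remain.
Put vm6 (7 vCPU) in host 1; 3 vCPU remain.
Put vm7 (28 vCPU) in host 3; 20 vCPU remain.
Put vm8 (14 vCPU) in host 2; 5 vCPU remain.
Put vm9 (35 vCPU) in host 4; 13 vCPU remain.
Put vm10 (36 vCPU) in host 5; 12 vCPU remain.
Put vm11 (33 vCPU) in host 6; 15 vCPU remain.
Put vm12 (36 vCPU) in host 7; 12 vCPU remain.
Put vm13 (29 vCPU) in host 8; 19 vCPU remain.
Put vm14 (25 vCPU) in host 9; 23 vCPU remain.
Put vm15 (27 vCPU) in host 10; 21 vCPU remain.
Put vm16 (14 vCPU) in host 6; 1 vCPU remain.
10 hosts × 48 vCPU = 480 vCPU; used 351 vCPU; unused 129 vCPU.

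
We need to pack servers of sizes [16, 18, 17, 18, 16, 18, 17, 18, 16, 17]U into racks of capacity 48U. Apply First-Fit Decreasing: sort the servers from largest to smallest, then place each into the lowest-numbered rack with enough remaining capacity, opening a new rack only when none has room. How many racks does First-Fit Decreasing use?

5 racks

Sorted descending: 18, 18, 18, 18, 17, 17, 17, 16, 16, 16.
rack 1: place 18U, 30U left
rack 1: place 18U, 12U left
rack 2: place 18U, 30U left
rack 2: place 18U, 12U left
rack 3: place 17U, 31U left
rack 3: place 17U, 14U left
rack 4: place 17U, 31U left
rack 4: place 16U, 15U left
rack 5: place 16U, 32U left
rack 5: place 16U, 16U left
Final racks: [18,18] [18,18] [17,17] [17,16] [16,16].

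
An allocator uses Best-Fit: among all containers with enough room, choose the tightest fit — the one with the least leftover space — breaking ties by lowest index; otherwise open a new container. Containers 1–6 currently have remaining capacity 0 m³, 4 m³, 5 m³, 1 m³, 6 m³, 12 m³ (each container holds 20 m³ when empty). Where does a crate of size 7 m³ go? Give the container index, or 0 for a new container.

Containers with room: container 6 (12 m³).
Tightest fit is container 6 with 12 m³ free.

6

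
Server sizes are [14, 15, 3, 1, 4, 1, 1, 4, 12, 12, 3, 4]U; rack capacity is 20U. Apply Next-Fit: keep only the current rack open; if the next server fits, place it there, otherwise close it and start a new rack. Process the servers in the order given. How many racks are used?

5

Put 14U in rack 1; 6U remain.
Put 15U in rack 2; 5U remain.
Put 3U in rack 2; 2U remain.
Put 1U in rack 2; 1U remain.
Put 4U in rack 3; 16U remain.
Put 1U in rack 3; 15U remain.
Put 1U in rack 3; 14U remain.
Put 4U in rack 3; 10U remain.
Put 12U in rack 4; 8U remain.
Put 12U in rack 5; 8U remain.
Put 3U in rack 5; 5U remain.
Put 4U in rack 5; 1U remain.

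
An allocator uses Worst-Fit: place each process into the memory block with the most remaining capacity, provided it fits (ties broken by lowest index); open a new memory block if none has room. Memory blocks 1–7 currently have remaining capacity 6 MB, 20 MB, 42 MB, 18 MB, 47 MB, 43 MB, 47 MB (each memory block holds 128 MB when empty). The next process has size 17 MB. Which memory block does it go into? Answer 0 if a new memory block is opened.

5

Memory blocks with room: memory block 2 (20 MB), memory block 3 (42 MB), memory block 4 (18 MB), memory block 5 (47 MB), memory block 6 (43 MB), memory block 7 (47 MB).
Most room is memory block 5 with 47 MB free.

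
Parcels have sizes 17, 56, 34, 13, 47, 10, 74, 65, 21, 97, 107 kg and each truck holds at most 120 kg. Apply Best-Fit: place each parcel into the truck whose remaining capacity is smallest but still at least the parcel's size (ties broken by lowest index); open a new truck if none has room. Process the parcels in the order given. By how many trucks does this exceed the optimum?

Best-Fit: [17,56,34,13] [47,10] [74,21] [65] [97] [107] → 6 trucks.
Total size 541 kg; any packing needs at least ⌈541/120⌉ = 5 trucks.
An optimal packing achieves that bound: [107,13] [97,21] [74,34,10] [65,47] [56,17] → 5 trucks.
Excess: 6 − 5 = 1.

1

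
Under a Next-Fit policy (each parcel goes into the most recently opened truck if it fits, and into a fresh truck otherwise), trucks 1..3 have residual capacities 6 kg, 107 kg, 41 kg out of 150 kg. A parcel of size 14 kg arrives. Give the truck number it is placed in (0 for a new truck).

3

Next-Fit only looks at truck 3, which has 41 kg free.
14 kg fits there.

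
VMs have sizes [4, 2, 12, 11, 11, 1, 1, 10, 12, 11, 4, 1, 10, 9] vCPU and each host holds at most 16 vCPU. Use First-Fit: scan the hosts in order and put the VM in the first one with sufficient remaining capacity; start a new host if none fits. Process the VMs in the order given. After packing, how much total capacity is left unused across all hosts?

45

4 vCPU → host 1 (remaining 12 vCPU)
2 vCPU → host 1 (remaining 10 vCPU)
12 vCPU → host 2 (remaining 4 vCPU)
11 vCPU → host 3 (remaining 5 vCPU)
11 vCPU → host 4 (remaining 5 vCPU)
1 vCPU → host 1 (remaining 9 vCPU)
1 vCPU → host 1 (remaining 8 vCPU)
10 vCPU → host 5 (remaining 6 vCPU)
12 vCPU → host 6 (remaining 4 vCPU)
11 vCPU → host 7 (remaining 5 vCPU)
4 vCPU → host 1 (remaining 4 vCPU)
1 vCPU → host 1 (remaining 3 vCPU)
10 vCPU → host 8 (remaining 6 vCPU)
9 vCPU → host 9 (remaining 7 vCPU)
9 hosts × 16 vCPU = 144 vCPU; used 99 vCPU; unused 45 vCPU.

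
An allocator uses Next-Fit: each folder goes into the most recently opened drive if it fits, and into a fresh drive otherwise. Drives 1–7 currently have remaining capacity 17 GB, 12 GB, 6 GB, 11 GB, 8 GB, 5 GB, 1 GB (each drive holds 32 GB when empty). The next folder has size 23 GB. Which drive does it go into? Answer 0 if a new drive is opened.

Next-Fit only looks at drive 7, which has 1 GB free.
23 GB does not fit, so a new drive is opened.

0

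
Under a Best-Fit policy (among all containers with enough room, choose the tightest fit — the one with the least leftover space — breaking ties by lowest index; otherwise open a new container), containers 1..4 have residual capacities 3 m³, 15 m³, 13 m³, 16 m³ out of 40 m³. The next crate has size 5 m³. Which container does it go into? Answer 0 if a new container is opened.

Containers with room: container 2 (15 m³), container 3 (13 m³), container 4 (16 m³).
Tightest fit is container 3 with 13 m³ free.

3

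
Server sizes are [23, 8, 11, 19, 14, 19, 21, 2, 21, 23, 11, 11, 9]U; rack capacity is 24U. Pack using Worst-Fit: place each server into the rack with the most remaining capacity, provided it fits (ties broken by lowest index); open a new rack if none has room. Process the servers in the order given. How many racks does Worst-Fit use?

rack 1: place 23U, 1U left
rack 2: place 8U, 16U left
rack 2: place 11U, 5U left
rack 3: place 19U, 5U left
rack 4: place 14U, 10U left
rack 5: place 19U, 5U left
rack 6: place 21U, 3U left
rack 4: place 2U, 8U left
rack 7: place 21U, 3U left
rack 8: place 23U, 1U left
rack 9: place 11U, 13U left
rack 9: place 11U, 2U left
rack 10: place 9U, 15U left

10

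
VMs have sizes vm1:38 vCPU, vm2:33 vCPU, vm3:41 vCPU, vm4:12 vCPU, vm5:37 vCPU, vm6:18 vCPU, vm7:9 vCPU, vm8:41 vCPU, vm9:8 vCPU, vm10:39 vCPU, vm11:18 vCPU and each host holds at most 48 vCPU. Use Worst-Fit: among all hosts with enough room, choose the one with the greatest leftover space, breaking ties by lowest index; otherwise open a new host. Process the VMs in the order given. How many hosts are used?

vm1 (38 vCPU) → host 1 (remaining 10 vCPU)
vm2 (33 vCPU) → host 2 (remaining 15 vCPU)
vm3 (41 vCPU) → host 3 (remaining 7 vCPU)
vm4 (12 vCPU) → host 2 (remaining 3 vCPU)
vm5 (37 vCPU) → host 4 (remaining 11 vCPU)
vm6 (18 vCPU) → host 5 (remaining 30 vCPU)
vm7 (9 vCPU) → host 5 (remaining 21 vCPU)
vm8 (41 vCPU) → host 6 (remaining 7 vCPU)
vm9 (8 vCPU) → host 5 (remaining 13 vCPU)
vm10 (39 vCPU) → host 7 (remaining 9 vCPU)
vm11 (18 vCPU) → host 8 (remaining 30 vCPU)

8 hosts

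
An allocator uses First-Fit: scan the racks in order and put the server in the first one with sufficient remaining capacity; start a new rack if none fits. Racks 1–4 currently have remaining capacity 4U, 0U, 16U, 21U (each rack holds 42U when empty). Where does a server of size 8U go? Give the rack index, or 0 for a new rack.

Racks with room: rack 3 (16U), rack 4 (21U).
The first with room is rack 3.

3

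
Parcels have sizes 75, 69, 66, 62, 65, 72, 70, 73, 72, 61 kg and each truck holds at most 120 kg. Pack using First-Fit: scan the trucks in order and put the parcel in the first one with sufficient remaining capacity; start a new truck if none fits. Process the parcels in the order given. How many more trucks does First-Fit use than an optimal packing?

First-Fit: [75] [69] [66] [62] [65] [72] [70] [73] [72] [61] → 10 trucks.
10 parcels exceed 60 kg (half the capacity), and no two of those can share a truck, so at least 10 trucks are needed.
So 10 is already optimal.

0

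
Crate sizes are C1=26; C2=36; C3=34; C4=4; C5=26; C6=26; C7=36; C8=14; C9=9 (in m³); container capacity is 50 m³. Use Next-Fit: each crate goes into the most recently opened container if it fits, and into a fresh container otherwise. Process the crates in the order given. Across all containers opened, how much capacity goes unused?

139

Put C1 (26 m³) in container 1; 24 m³ remain.
Put C2 (36 m³) in container 2; 14 m³ remain.
Put C3 (34 m³) in container 3; 16 m³ remain.
Put C4 (4 m³) in container 3; 12 m³ remain.
Put C5 (26 m³) in container 4; 24 m³ remain.
Put C6 (26 m³) in container 5; 24 m³ remain.
Put C7 (36 m³) in container 6; 14 m³ remain.
Put C8 (14 m³) in container 6; 0 m³ remain.
Put C9 (9 m³) in container 7; 41 m³ remain.
7 containers × 50 m³ = 350 m³; used 211 m³; unused 139 m³.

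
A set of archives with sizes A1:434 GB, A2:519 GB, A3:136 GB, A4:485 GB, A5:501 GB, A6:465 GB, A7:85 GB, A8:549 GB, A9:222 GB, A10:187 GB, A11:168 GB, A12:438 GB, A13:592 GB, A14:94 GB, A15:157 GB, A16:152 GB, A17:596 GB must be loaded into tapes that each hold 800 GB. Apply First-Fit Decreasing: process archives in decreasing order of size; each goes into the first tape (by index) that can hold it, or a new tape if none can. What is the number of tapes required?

9

Sorted descending: 596, 592, 549, 519, 501, 485, 465, 438, 434, 222, 187, 168, 157, 152, 136, 94, 85.
Put 596 GB in tape 1; 204 GB remain.
Put 592 GB in tape 2; 208 GB remain.
Put 549 GB in tape 3; 251 GB remain.
Put 519 GB in tape 4; 281 GB remain.
Put 501 GB in tape 5; 299 GB remain.
Put 485 GB in tape 6; 315 GB remain.
Put 465 GB in tape 7; 335 GB remain.
Put 438 GB in tape 8; 362 GB remain.
Put 434 GB in tape 9; 366 GB remain.
Put 222 GB in tape 3; 29 GB remain.
Put 187 GB in tape 1; 17 GB remain.
Put 168 GB in tape 2; 40 GB remain.
Put 157 GB in tape 4; 124 GB remain.
Put 152 GB in tape 5; 147 GB remain.
Put 136 GB in tape 5; 11 GB remain.
Put 94 GB in tape 4; 30 GB remain.
Put 85 GB in tape 6; 230 GB remain.
Final tapes: [596,187] [592,168] [549,222] [519,157,94] [501,152,136] [485,85] [465] [438] [434].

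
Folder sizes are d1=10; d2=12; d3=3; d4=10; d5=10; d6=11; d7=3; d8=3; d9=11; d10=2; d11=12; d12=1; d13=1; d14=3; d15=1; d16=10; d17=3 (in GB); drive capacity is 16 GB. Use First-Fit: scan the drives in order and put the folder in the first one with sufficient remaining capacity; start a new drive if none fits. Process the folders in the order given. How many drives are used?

8 drives

d1 (10 GB) → drive 1 (remaining 6 GB)
d2 (12 GB) → drive 2 (remaining 4 GB)
d3 (3 GB) → drive 1 (remaining 3 GB)
d4 (10 GB) → drive 3 (remaining 6 GB)
d5 (10 GB) → drive 4 (remaining 6 GB)
d6 (11 GB) → drive 5 (remaining 5 GB)
d7 (3 GB) → drive 1 (remaining 0 GB)
d8 (3 GB) → drive 2 (remaining 1 GB)
d9 (11 GB) → drive 6 (remaining 5 GB)
d10 (2 GB) → drive 3 (remaining 4 GB)
d11 (12 GB) → drive 7 (remaining 4 GB)
d12 (1 GB) → drive 2 (remaining 0 GB)
d13 (1 GB) → drive 3 (remaining 3 GB)
d14 (3 GB) → drive 3 (remaining 0 GB)
d15 (1 GB) → drive 4 (remaining 5 GB)
d16 (10 GB) → drive 8 (remaining 6 GB)
d17 (3 GB) → drive 4 (remaining 2 GB)
Final drives: [10,3,3] [12,3,1] [10,2,1,3] [10,1,3] [11] [11] [12] [10].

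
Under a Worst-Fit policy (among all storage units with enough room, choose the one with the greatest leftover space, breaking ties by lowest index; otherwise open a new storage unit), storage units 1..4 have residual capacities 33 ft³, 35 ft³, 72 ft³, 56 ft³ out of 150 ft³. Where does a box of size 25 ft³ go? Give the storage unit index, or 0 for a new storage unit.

3

Storage units with room: storage unit 1 (33 ft³), storage unit 2 (35 ft³), storage unit 3 (72 ft³), storage unit 4 (56 ft³).
Most room is storage unit 3 with 72 ft³ free.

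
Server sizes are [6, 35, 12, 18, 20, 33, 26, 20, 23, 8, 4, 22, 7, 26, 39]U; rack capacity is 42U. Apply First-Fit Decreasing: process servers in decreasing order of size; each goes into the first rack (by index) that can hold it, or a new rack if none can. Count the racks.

Sorted descending: 39, 35, 33, 26, 26, 23, 22, 20, 20, 18, 12, 8, 7, 6, 4.
39U → rack 1 (remaining 3U)
35U → rack 2 (remaining 7U)
33U → rack 3 (remaining 9U)
26U → rack 4 (remaining 16U)
26U → rack 5 (remaining 16U)
23U → rack 6 (remaining 19U)
22U → rack 7 (remaining 20U)
20U → rack 7 (remaining 0U)
20U → rack 8 (remaining 22U)
18U → rack 6 (remaining 1U)
12U → rack 4 (remaining 4U)
8U → rack 3 (remaining 1U)
7U → rack 2 (remaining 0U)
6U → rack 5 (remaining 10U)
4U → rack 4 (remaining 0U)
Final racks: [39] [35,7] [33,8] [26,12,4] [26,6] [23,18] [22,20] [20].

8 racks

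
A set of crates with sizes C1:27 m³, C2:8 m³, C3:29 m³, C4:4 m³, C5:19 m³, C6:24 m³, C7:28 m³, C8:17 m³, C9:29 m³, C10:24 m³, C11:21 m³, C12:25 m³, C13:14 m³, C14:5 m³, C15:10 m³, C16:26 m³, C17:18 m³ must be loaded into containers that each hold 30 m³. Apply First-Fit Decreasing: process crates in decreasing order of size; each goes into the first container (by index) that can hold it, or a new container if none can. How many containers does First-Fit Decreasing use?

Sorted descending: 29, 29, 28, 27, 26, 25, 24, 24, 21, 19, 18, 17, 14, 10, 8, 5, 4.
Put 29 m³ in container 1; 1 m³ remain.
Put 29 m³ in container 2; 1 m³ remain.
Put 28 m³ in container 3; 2 m³ remain.
Put 27 m³ in container 4; 3 m³ remain.
Put 26 m³ in container 5; 4 m³ remain.
Put 25 m³ in container 6; 5 m³ remain.
Put 24 m³ in container 7; 6 m³ remain.
Put 24 m³ in container 8; 6 m³ remain.
Put 21 m³ in container 9; 9 m³ remain.
Put 19 m³ in container 10; 11 m³ remain.
Put 18 m³ in container 11; 12 m³ remain.
Put 17 m³ in container 12; 13 m³ remain.
Put 14 m³ in container 13; 16 m³ remain.
Put 10 m³ in container 10; 1 m³ remain.
Put 8 m³ in container 9; 1 m³ remain.
Put 5 m³ in container 6; 0 m³ remain.
Put 4 m³ in container 5; 0 m³ remain.

13 containers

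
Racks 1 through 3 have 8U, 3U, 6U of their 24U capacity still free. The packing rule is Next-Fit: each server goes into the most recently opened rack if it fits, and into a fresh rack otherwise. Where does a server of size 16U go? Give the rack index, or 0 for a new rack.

Next-Fit only looks at rack 3, which has 6U free.
16U does not fit, so a new rack is opened.

0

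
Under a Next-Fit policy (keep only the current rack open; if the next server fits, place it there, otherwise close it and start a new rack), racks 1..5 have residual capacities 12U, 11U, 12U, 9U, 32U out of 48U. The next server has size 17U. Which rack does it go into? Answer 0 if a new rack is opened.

5

Next-Fit only looks at rack 5, which has 32U free.
17U fits there.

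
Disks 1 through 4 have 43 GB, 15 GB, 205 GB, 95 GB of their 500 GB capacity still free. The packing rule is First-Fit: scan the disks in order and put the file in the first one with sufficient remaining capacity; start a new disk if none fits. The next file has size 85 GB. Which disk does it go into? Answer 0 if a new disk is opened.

3

Disks with room: disk 3 (205 GB), disk 4 (95 GB).
The first with room is disk 3.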